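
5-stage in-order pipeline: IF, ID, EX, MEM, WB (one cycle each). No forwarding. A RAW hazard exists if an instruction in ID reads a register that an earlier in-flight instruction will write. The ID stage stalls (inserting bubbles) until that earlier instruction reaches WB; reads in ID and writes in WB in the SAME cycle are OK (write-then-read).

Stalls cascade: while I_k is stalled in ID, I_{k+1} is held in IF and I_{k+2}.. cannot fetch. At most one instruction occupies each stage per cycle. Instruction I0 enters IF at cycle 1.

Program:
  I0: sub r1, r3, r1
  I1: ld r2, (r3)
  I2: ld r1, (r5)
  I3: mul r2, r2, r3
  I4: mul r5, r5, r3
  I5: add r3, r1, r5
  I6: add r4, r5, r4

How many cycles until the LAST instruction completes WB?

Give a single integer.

Answer: 14

Derivation:
I0 sub r1 <- r3,r1: IF@1 ID@2 stall=0 (-) EX@3 MEM@4 WB@5
I1 ld r2 <- r3: IF@2 ID@3 stall=0 (-) EX@4 MEM@5 WB@6
I2 ld r1 <- r5: IF@3 ID@4 stall=0 (-) EX@5 MEM@6 WB@7
I3 mul r2 <- r2,r3: IF@4 ID@5 stall=1 (RAW on I1.r2 (WB@6)) EX@7 MEM@8 WB@9
I4 mul r5 <- r5,r3: IF@5 ID@7 stall=0 (-) EX@8 MEM@9 WB@10
I5 add r3 <- r1,r5: IF@7 ID@8 stall=2 (RAW on I4.r5 (WB@10)) EX@11 MEM@12 WB@13
I6 add r4 <- r5,r4: IF@8 ID@11 stall=0 (-) EX@12 MEM@13 WB@14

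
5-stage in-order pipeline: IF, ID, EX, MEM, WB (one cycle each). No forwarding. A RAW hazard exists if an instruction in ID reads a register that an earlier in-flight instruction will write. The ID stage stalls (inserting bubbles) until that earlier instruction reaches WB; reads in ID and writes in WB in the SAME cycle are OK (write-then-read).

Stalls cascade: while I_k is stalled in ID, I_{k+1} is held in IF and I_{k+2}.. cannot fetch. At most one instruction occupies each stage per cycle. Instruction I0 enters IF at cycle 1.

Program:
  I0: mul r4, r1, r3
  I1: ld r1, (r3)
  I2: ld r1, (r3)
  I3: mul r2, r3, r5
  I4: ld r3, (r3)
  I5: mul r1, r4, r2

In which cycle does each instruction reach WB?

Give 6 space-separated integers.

I0 mul r4 <- r1,r3: IF@1 ID@2 stall=0 (-) EX@3 MEM@4 WB@5
I1 ld r1 <- r3: IF@2 ID@3 stall=0 (-) EX@4 MEM@5 WB@6
I2 ld r1 <- r3: IF@3 ID@4 stall=0 (-) EX@5 MEM@6 WB@7
I3 mul r2 <- r3,r5: IF@4 ID@5 stall=0 (-) EX@6 MEM@7 WB@8
I4 ld r3 <- r3: IF@5 ID@6 stall=0 (-) EX@7 MEM@8 WB@9
I5 mul r1 <- r4,r2: IF@6 ID@7 stall=1 (RAW on I3.r2 (WB@8)) EX@9 MEM@10 WB@11

Answer: 5 6 7 8 9 11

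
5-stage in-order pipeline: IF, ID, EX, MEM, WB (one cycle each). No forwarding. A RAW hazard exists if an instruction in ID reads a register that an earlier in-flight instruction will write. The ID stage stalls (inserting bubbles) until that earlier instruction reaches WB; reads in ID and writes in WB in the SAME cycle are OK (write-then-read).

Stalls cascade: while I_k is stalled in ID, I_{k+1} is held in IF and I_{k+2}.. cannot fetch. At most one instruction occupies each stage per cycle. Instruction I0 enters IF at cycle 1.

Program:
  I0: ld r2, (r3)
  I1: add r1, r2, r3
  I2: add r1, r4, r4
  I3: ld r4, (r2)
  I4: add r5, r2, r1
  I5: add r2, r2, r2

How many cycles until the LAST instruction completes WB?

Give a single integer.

Answer: 13

Derivation:
I0 ld r2 <- r3: IF@1 ID@2 stall=0 (-) EX@3 MEM@4 WB@5
I1 add r1 <- r2,r3: IF@2 ID@3 stall=2 (RAW on I0.r2 (WB@5)) EX@6 MEM@7 WB@8
I2 add r1 <- r4,r4: IF@3 ID@6 stall=0 (-) EX@7 MEM@8 WB@9
I3 ld r4 <- r2: IF@6 ID@7 stall=0 (-) EX@8 MEM@9 WB@10
I4 add r5 <- r2,r1: IF@7 ID@8 stall=1 (RAW on I2.r1 (WB@9)) EX@10 MEM@11 WB@12
I5 add r2 <- r2,r2: IF@8 ID@10 stall=0 (-) EX@11 MEM@12 WB@13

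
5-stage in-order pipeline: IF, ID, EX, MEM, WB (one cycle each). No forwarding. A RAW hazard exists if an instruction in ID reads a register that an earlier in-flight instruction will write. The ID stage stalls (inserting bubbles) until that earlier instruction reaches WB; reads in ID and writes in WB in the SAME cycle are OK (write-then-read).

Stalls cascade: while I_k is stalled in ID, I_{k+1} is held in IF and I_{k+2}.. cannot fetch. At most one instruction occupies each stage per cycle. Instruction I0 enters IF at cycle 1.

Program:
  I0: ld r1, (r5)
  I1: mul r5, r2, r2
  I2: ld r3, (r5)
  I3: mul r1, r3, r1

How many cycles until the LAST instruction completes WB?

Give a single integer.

Answer: 12

Derivation:
I0 ld r1 <- r5: IF@1 ID@2 stall=0 (-) EX@3 MEM@4 WB@5
I1 mul r5 <- r2,r2: IF@2 ID@3 stall=0 (-) EX@4 MEM@5 WB@6
I2 ld r3 <- r5: IF@3 ID@4 stall=2 (RAW on I1.r5 (WB@6)) EX@7 MEM@8 WB@9
I3 mul r1 <- r3,r1: IF@4 ID@7 stall=2 (RAW on I2.r3 (WB@9)) EX@10 MEM@11 WB@12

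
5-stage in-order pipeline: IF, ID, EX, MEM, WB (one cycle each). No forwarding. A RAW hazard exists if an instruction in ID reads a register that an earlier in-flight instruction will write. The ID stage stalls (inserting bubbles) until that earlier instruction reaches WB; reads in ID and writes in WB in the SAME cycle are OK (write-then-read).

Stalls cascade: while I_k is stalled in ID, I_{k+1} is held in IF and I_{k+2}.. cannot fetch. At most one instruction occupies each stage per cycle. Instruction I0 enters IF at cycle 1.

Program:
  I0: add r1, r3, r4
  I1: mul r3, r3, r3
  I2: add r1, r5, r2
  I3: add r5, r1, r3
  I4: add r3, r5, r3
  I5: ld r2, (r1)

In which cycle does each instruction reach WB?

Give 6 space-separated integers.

I0 add r1 <- r3,r4: IF@1 ID@2 stall=0 (-) EX@3 MEM@4 WB@5
I1 mul r3 <- r3,r3: IF@2 ID@3 stall=0 (-) EX@4 MEM@5 WB@6
I2 add r1 <- r5,r2: IF@3 ID@4 stall=0 (-) EX@5 MEM@6 WB@7
I3 add r5 <- r1,r3: IF@4 ID@5 stall=2 (RAW on I2.r1 (WB@7)) EX@8 MEM@9 WB@10
I4 add r3 <- r5,r3: IF@5 ID@8 stall=2 (RAW on I3.r5 (WB@10)) EX@11 MEM@12 WB@13
I5 ld r2 <- r1: IF@8 ID@11 stall=0 (-) EX@12 MEM@13 WB@14

Answer: 5 6 7 10 13 14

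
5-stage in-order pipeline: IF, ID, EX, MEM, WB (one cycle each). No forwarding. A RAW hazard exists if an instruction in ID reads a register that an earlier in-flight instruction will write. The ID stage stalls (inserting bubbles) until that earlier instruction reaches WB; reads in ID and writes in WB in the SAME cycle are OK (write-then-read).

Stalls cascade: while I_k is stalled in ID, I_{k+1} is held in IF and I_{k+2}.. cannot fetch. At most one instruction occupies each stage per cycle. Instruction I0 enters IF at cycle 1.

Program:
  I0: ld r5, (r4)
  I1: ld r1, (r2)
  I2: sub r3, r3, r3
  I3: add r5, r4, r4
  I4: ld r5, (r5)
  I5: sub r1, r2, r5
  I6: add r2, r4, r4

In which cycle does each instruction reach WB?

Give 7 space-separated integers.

Answer: 5 6 7 8 11 14 15

Derivation:
I0 ld r5 <- r4: IF@1 ID@2 stall=0 (-) EX@3 MEM@4 WB@5
I1 ld r1 <- r2: IF@2 ID@3 stall=0 (-) EX@4 MEM@5 WB@6
I2 sub r3 <- r3,r3: IF@3 ID@4 stall=0 (-) EX@5 MEM@6 WB@7
I3 add r5 <- r4,r4: IF@4 ID@5 stall=0 (-) EX@6 MEM@7 WB@8
I4 ld r5 <- r5: IF@5 ID@6 stall=2 (RAW on I3.r5 (WB@8)) EX@9 MEM@10 WB@11
I5 sub r1 <- r2,r5: IF@6 ID@9 stall=2 (RAW on I4.r5 (WB@11)) EX@12 MEM@13 WB@14
I6 add r2 <- r4,r4: IF@9 ID@12 stall=0 (-) EX@13 MEM@14 WB@15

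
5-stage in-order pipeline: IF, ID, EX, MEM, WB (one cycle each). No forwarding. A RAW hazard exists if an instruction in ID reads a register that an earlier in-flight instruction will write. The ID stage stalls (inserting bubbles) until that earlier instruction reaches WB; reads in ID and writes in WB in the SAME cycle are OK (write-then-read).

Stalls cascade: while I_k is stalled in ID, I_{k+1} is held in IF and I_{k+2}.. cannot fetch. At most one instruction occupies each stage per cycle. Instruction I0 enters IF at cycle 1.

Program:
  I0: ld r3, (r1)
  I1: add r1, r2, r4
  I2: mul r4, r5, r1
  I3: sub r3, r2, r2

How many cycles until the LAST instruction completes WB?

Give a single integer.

Answer: 10

Derivation:
I0 ld r3 <- r1: IF@1 ID@2 stall=0 (-) EX@3 MEM@4 WB@5
I1 add r1 <- r2,r4: IF@2 ID@3 stall=0 (-) EX@4 MEM@5 WB@6
I2 mul r4 <- r5,r1: IF@3 ID@4 stall=2 (RAW on I1.r1 (WB@6)) EX@7 MEM@8 WB@9
I3 sub r3 <- r2,r2: IF@4 ID@7 stall=0 (-) EX@8 MEM@9 WB@10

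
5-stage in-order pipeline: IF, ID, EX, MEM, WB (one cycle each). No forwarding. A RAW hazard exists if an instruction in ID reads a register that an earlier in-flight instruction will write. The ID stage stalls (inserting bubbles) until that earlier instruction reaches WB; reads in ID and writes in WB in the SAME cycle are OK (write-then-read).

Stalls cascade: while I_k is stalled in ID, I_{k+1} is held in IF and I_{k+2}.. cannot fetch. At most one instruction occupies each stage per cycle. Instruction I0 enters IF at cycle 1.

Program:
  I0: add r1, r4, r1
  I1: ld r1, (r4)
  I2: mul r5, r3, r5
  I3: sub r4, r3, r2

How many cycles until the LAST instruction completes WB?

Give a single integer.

Answer: 8

Derivation:
I0 add r1 <- r4,r1: IF@1 ID@2 stall=0 (-) EX@3 MEM@4 WB@5
I1 ld r1 <- r4: IF@2 ID@3 stall=0 (-) EX@4 MEM@5 WB@6
I2 mul r5 <- r3,r5: IF@3 ID@4 stall=0 (-) EX@5 MEM@6 WB@7
I3 sub r4 <- r3,r2: IF@4 ID@5 stall=0 (-) EX@6 MEM@7 WB@8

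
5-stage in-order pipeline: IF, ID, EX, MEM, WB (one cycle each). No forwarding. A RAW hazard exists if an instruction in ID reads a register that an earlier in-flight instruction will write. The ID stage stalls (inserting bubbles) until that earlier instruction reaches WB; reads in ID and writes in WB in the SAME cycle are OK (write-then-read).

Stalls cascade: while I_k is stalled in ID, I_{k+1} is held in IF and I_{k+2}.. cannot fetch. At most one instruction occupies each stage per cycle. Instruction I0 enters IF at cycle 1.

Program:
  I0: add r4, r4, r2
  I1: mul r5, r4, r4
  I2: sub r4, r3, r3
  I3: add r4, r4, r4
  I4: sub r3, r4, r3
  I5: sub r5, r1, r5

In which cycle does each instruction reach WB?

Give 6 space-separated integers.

I0 add r4 <- r4,r2: IF@1 ID@2 stall=0 (-) EX@3 MEM@4 WB@5
I1 mul r5 <- r4,r4: IF@2 ID@3 stall=2 (RAW on I0.r4 (WB@5)) EX@6 MEM@7 WB@8
I2 sub r4 <- r3,r3: IF@3 ID@6 stall=0 (-) EX@7 MEM@8 WB@9
I3 add r4 <- r4,r4: IF@6 ID@7 stall=2 (RAW on I2.r4 (WB@9)) EX@10 MEM@11 WB@12
I4 sub r3 <- r4,r3: IF@7 ID@10 stall=2 (RAW on I3.r4 (WB@12)) EX@13 MEM@14 WB@15
I5 sub r5 <- r1,r5: IF@10 ID@13 stall=0 (-) EX@14 MEM@15 WB@16

Answer: 5 8 9 12 15 16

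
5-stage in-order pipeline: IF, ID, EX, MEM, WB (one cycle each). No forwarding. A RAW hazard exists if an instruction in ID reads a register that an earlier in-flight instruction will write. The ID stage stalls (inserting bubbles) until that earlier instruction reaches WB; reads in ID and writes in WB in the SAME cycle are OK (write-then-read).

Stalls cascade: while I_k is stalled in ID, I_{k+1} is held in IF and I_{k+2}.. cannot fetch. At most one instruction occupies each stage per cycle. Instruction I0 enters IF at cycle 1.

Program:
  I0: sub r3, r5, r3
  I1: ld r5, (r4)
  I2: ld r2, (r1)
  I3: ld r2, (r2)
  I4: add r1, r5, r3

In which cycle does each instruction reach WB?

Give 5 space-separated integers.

I0 sub r3 <- r5,r3: IF@1 ID@2 stall=0 (-) EX@3 MEM@4 WB@5
I1 ld r5 <- r4: IF@2 ID@3 stall=0 (-) EX@4 MEM@5 WB@6
I2 ld r2 <- r1: IF@3 ID@4 stall=0 (-) EX@5 MEM@6 WB@7
I3 ld r2 <- r2: IF@4 ID@5 stall=2 (RAW on I2.r2 (WB@7)) EX@8 MEM@9 WB@10
I4 add r1 <- r5,r3: IF@5 ID@8 stall=0 (-) EX@9 MEM@10 WB@11

Answer: 5 6 7 10 11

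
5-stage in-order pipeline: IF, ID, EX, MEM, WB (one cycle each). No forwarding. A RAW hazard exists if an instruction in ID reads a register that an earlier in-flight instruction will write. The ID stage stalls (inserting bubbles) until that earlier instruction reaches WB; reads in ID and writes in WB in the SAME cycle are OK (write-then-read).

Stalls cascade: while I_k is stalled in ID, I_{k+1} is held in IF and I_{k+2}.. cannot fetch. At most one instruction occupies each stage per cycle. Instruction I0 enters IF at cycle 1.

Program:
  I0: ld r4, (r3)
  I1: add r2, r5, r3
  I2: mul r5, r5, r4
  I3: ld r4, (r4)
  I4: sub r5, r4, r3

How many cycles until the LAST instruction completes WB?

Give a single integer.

I0 ld r4 <- r3: IF@1 ID@2 stall=0 (-) EX@3 MEM@4 WB@5
I1 add r2 <- r5,r3: IF@2 ID@3 stall=0 (-) EX@4 MEM@5 WB@6
I2 mul r5 <- r5,r4: IF@3 ID@4 stall=1 (RAW on I0.r4 (WB@5)) EX@6 MEM@7 WB@8
I3 ld r4 <- r4: IF@4 ID@6 stall=0 (-) EX@7 MEM@8 WB@9
I4 sub r5 <- r4,r3: IF@6 ID@7 stall=2 (RAW on I3.r4 (WB@9)) EX@10 MEM@11 WB@12

Answer: 12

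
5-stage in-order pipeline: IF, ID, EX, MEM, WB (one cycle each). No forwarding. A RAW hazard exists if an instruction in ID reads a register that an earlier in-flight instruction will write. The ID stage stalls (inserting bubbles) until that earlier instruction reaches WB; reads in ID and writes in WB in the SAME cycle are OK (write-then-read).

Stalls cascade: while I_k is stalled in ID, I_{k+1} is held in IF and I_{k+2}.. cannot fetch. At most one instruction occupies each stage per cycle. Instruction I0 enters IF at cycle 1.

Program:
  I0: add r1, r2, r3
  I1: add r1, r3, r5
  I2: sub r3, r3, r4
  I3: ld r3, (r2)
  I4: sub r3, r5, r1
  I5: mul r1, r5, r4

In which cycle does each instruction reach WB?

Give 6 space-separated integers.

I0 add r1 <- r2,r3: IF@1 ID@2 stall=0 (-) EX@3 MEM@4 WB@5
I1 add r1 <- r3,r5: IF@2 ID@3 stall=0 (-) EX@4 MEM@5 WB@6
I2 sub r3 <- r3,r4: IF@3 ID@4 stall=0 (-) EX@5 MEM@6 WB@7
I3 ld r3 <- r2: IF@4 ID@5 stall=0 (-) EX@6 MEM@7 WB@8
I4 sub r3 <- r5,r1: IF@5 ID@6 stall=0 (-) EX@7 MEM@8 WB@9
I5 mul r1 <- r5,r4: IF@6 ID@7 stall=0 (-) EX@8 MEM@9 WB@10

Answer: 5 6 7 8 9 10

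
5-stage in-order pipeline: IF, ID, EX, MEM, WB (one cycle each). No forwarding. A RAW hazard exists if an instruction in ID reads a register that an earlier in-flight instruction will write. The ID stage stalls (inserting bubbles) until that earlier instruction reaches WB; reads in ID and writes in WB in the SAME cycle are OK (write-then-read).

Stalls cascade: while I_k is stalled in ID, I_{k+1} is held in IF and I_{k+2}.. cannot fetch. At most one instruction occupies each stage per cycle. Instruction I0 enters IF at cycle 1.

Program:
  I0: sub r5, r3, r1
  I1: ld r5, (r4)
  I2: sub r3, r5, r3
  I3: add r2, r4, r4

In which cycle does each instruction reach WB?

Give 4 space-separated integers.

Answer: 5 6 9 10

Derivation:
I0 sub r5 <- r3,r1: IF@1 ID@2 stall=0 (-) EX@3 MEM@4 WB@5
I1 ld r5 <- r4: IF@2 ID@3 stall=0 (-) EX@4 MEM@5 WB@6
I2 sub r3 <- r5,r3: IF@3 ID@4 stall=2 (RAW on I1.r5 (WB@6)) EX@7 MEM@8 WB@9
I3 add r2 <- r4,r4: IF@4 ID@7 stall=0 (-) EX@8 MEM@9 WB@10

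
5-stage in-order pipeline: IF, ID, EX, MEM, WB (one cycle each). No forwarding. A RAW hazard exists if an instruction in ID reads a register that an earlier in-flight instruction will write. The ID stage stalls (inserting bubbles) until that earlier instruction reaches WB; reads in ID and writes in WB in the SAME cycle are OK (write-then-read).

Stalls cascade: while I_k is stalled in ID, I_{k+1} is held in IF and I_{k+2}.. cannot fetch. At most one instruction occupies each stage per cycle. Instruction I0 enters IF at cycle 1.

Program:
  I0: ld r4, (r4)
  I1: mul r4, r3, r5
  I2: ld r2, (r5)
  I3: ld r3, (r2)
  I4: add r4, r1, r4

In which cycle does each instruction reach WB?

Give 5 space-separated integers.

I0 ld r4 <- r4: IF@1 ID@2 stall=0 (-) EX@3 MEM@4 WB@5
I1 mul r4 <- r3,r5: IF@2 ID@3 stall=0 (-) EX@4 MEM@5 WB@6
I2 ld r2 <- r5: IF@3 ID@4 stall=0 (-) EX@5 MEM@6 WB@7
I3 ld r3 <- r2: IF@4 ID@5 stall=2 (RAW on I2.r2 (WB@7)) EX@8 MEM@9 WB@10
I4 add r4 <- r1,r4: IF@5 ID@8 stall=0 (-) EX@9 MEM@10 WB@11

Answer: 5 6 7 10 11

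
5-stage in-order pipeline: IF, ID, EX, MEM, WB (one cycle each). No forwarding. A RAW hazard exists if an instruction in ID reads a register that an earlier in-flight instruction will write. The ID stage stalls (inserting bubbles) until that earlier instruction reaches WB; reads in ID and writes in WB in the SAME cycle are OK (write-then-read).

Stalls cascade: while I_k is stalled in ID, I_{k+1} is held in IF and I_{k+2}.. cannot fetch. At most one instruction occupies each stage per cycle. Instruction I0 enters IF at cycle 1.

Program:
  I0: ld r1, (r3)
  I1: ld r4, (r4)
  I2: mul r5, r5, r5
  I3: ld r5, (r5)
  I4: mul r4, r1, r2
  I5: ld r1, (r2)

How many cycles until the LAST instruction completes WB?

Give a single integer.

Answer: 12

Derivation:
I0 ld r1 <- r3: IF@1 ID@2 stall=0 (-) EX@3 MEM@4 WB@5
I1 ld r4 <- r4: IF@2 ID@3 stall=0 (-) EX@4 MEM@5 WB@6
I2 mul r5 <- r5,r5: IF@3 ID@4 stall=0 (-) EX@5 MEM@6 WB@7
I3 ld r5 <- r5: IF@4 ID@5 stall=2 (RAW on I2.r5 (WB@7)) EX@8 MEM@9 WB@10
I4 mul r4 <- r1,r2: IF@5 ID@8 stall=0 (-) EX@9 MEM@10 WB@11
I5 ld r1 <- r2: IF@8 ID@9 stall=0 (-) EX@10 MEM@11 WB@12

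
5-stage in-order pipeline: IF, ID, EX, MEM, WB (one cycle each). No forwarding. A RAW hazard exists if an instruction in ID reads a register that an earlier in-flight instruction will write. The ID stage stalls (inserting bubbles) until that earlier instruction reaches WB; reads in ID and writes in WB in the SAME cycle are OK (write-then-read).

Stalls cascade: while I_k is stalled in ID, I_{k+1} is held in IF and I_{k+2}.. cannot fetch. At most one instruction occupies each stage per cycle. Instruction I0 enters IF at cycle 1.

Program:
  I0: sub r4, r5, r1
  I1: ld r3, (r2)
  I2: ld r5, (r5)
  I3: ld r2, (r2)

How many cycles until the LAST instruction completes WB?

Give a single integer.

Answer: 8

Derivation:
I0 sub r4 <- r5,r1: IF@1 ID@2 stall=0 (-) EX@3 MEM@4 WB@5
I1 ld r3 <- r2: IF@2 ID@3 stall=0 (-) EX@4 MEM@5 WB@6
I2 ld r5 <- r5: IF@3 ID@4 stall=0 (-) EX@5 MEM@6 WB@7
I3 ld r2 <- r2: IF@4 ID@5 stall=0 (-) EX@6 MEM@7 WB@8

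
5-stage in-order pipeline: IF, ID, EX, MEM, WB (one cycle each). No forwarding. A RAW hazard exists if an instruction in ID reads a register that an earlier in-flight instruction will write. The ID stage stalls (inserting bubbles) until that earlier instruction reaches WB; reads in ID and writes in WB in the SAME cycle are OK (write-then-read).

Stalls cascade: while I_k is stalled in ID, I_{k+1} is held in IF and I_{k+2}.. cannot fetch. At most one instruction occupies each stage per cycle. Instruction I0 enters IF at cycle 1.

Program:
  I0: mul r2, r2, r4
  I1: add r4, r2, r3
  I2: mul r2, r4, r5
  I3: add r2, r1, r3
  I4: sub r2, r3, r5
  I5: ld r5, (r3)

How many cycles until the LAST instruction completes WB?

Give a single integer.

I0 mul r2 <- r2,r4: IF@1 ID@2 stall=0 (-) EX@3 MEM@4 WB@5
I1 add r4 <- r2,r3: IF@2 ID@3 stall=2 (RAW on I0.r2 (WB@5)) EX@6 MEM@7 WB@8
I2 mul r2 <- r4,r5: IF@3 ID@6 stall=2 (RAW on I1.r4 (WB@8)) EX@9 MEM@10 WB@11
I3 add r2 <- r1,r3: IF@6 ID@9 stall=0 (-) EX@10 MEM@11 WB@12
I4 sub r2 <- r3,r5: IF@9 ID@10 stall=0 (-) EX@11 MEM@12 WB@13
I5 ld r5 <- r3: IF@10 ID@11 stall=0 (-) EX@12 MEM@13 WB@14

Answer: 14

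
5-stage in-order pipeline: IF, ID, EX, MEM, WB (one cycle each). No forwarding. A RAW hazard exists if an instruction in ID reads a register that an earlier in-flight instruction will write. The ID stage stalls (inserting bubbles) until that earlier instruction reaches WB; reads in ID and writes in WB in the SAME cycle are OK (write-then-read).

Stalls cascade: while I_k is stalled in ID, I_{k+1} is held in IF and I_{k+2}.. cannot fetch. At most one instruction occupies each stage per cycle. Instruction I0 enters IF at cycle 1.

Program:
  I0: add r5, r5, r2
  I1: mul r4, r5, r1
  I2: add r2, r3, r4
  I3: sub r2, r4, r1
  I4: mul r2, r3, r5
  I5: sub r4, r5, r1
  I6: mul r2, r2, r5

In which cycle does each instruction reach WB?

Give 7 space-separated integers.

Answer: 5 8 11 12 13 14 16

Derivation:
I0 add r5 <- r5,r2: IF@1 ID@2 stall=0 (-) EX@3 MEM@4 WB@5
I1 mul r4 <- r5,r1: IF@2 ID@3 stall=2 (RAW on I0.r5 (WB@5)) EX@6 MEM@7 WB@8
I2 add r2 <- r3,r4: IF@3 ID@6 stall=2 (RAW on I1.r4 (WB@8)) EX@9 MEM@10 WB@11
I3 sub r2 <- r4,r1: IF@6 ID@9 stall=0 (-) EX@10 MEM@11 WB@12
I4 mul r2 <- r3,r5: IF@9 ID@10 stall=0 (-) EX@11 MEM@12 WB@13
I5 sub r4 <- r5,r1: IF@10 ID@11 stall=0 (-) EX@12 MEM@13 WB@14
I6 mul r2 <- r2,r5: IF@11 ID@12 stall=1 (RAW on I4.r2 (WB@13)) EX@14 MEM@15 WB@16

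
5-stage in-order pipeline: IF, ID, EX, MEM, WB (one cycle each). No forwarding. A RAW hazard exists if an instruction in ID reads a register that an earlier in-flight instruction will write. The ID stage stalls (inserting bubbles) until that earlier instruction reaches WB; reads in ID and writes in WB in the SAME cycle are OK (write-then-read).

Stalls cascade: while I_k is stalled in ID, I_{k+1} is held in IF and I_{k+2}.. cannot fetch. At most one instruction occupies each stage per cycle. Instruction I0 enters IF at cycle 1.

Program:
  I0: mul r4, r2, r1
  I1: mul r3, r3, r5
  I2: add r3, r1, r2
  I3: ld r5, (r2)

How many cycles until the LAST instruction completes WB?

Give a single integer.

Answer: 8

Derivation:
I0 mul r4 <- r2,r1: IF@1 ID@2 stall=0 (-) EX@3 MEM@4 WB@5
I1 mul r3 <- r3,r5: IF@2 ID@3 stall=0 (-) EX@4 MEM@5 WB@6
I2 add r3 <- r1,r2: IF@3 ID@4 stall=0 (-) EX@5 MEM@6 WB@7
I3 ld r5 <- r2: IF@4 ID@5 stall=0 (-) EX@6 MEM@7 WB@8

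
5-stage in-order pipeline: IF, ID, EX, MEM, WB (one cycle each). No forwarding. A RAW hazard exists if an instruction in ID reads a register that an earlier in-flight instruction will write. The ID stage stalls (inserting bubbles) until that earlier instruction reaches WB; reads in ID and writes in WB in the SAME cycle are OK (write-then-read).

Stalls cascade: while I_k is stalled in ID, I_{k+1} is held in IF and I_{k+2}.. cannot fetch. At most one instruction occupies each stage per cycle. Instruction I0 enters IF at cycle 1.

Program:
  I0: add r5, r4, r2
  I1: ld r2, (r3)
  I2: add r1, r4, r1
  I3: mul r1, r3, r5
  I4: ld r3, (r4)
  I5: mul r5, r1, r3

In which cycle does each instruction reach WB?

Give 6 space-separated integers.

Answer: 5 6 7 8 9 12

Derivation:
I0 add r5 <- r4,r2: IF@1 ID@2 stall=0 (-) EX@3 MEM@4 WB@5
I1 ld r2 <- r3: IF@2 ID@3 stall=0 (-) EX@4 MEM@5 WB@6
I2 add r1 <- r4,r1: IF@3 ID@4 stall=0 (-) EX@5 MEM@6 WB@7
I3 mul r1 <- r3,r5: IF@4 ID@5 stall=0 (-) EX@6 MEM@7 WB@8
I4 ld r3 <- r4: IF@5 ID@6 stall=0 (-) EX@7 MEM@8 WB@9
I5 mul r5 <- r1,r3: IF@6 ID@7 stall=2 (RAW on I4.r3 (WB@9)) EX@10 MEM@11 WB@12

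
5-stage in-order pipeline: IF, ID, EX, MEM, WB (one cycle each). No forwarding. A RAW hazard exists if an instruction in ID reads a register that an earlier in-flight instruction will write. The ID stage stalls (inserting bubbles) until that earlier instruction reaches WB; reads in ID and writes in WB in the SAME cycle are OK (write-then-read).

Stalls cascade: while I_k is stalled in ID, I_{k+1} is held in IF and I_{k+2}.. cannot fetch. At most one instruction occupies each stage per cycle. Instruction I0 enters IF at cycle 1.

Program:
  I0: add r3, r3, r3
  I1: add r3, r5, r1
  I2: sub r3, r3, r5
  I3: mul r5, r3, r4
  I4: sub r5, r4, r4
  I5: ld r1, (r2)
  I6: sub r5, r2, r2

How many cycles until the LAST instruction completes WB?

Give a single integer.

I0 add r3 <- r3,r3: IF@1 ID@2 stall=0 (-) EX@3 MEM@4 WB@5
I1 add r3 <- r5,r1: IF@2 ID@3 stall=0 (-) EX@4 MEM@5 WB@6
I2 sub r3 <- r3,r5: IF@3 ID@4 stall=2 (RAW on I1.r3 (WB@6)) EX@7 MEM@8 WB@9
I3 mul r5 <- r3,r4: IF@4 ID@7 stall=2 (RAW on I2.r3 (WB@9)) EX@10 MEM@11 WB@12
I4 sub r5 <- r4,r4: IF@7 ID@10 stall=0 (-) EX@11 MEM@12 WB@13
I5 ld r1 <- r2: IF@10 ID@11 stall=0 (-) EX@12 MEM@13 WB@14
I6 sub r5 <- r2,r2: IF@11 ID@12 stall=0 (-) EX@13 MEM@14 WB@15

Answer: 15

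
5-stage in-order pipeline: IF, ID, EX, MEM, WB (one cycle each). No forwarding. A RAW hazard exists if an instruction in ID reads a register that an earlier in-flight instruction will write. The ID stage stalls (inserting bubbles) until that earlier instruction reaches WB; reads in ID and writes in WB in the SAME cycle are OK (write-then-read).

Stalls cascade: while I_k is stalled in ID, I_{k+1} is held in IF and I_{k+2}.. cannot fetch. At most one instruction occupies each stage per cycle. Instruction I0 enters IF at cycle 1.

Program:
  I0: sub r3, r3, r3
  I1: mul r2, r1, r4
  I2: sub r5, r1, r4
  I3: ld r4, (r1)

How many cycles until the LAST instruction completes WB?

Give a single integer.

I0 sub r3 <- r3,r3: IF@1 ID@2 stall=0 (-) EX@3 MEM@4 WB@5
I1 mul r2 <- r1,r4: IF@2 ID@3 stall=0 (-) EX@4 MEM@5 WB@6
I2 sub r5 <- r1,r4: IF@3 ID@4 stall=0 (-) EX@5 MEM@6 WB@7
I3 ld r4 <- r1: IF@4 ID@5 stall=0 (-) EX@6 MEM@7 WB@8

Answer: 8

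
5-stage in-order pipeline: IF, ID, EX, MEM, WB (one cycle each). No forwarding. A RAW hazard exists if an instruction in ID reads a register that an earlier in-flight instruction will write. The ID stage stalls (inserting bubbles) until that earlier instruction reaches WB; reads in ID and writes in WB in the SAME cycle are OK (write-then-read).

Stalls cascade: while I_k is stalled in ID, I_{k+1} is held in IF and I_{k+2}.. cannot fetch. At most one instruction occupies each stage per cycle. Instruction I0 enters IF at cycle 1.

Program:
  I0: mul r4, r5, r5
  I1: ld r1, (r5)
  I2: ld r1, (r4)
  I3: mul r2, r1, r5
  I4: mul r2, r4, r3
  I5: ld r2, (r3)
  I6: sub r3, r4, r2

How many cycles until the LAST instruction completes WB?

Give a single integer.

Answer: 16

Derivation:
I0 mul r4 <- r5,r5: IF@1 ID@2 stall=0 (-) EX@3 MEM@4 WB@5
I1 ld r1 <- r5: IF@2 ID@3 stall=0 (-) EX@4 MEM@5 WB@6
I2 ld r1 <- r4: IF@3 ID@4 stall=1 (RAW on I0.r4 (WB@5)) EX@6 MEM@7 WB@8
I3 mul r2 <- r1,r5: IF@4 ID@6 stall=2 (RAW on I2.r1 (WB@8)) EX@9 MEM@10 WB@11
I4 mul r2 <- r4,r3: IF@6 ID@9 stall=0 (-) EX@10 MEM@11 WB@12
I5 ld r2 <- r3: IF@9 ID@10 stall=0 (-) EX@11 MEM@12 WB@13
I6 sub r3 <- r4,r2: IF@10 ID@11 stall=2 (RAW on I5.r2 (WB@13)) EX@14 MEM@15 WB@16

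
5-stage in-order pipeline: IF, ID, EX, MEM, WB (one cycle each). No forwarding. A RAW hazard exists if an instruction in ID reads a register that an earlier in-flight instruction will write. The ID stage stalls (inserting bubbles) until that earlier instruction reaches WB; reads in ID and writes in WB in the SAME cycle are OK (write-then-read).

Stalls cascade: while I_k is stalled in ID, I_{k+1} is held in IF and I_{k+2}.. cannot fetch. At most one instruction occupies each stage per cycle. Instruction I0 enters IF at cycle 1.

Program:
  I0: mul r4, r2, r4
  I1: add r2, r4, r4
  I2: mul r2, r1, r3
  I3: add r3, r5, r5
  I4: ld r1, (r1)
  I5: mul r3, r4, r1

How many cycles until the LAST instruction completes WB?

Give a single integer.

Answer: 14

Derivation:
I0 mul r4 <- r2,r4: IF@1 ID@2 stall=0 (-) EX@3 MEM@4 WB@5
I1 add r2 <- r4,r4: IF@2 ID@3 stall=2 (RAW on I0.r4 (WB@5)) EX@6 MEM@7 WB@8
I2 mul r2 <- r1,r3: IF@3 ID@6 stall=0 (-) EX@7 MEM@8 WB@9
I3 add r3 <- r5,r5: IF@6 ID@7 stall=0 (-) EX@8 MEM@9 WB@10
I4 ld r1 <- r1: IF@7 ID@8 stall=0 (-) EX@9 MEM@10 WB@11
I5 mul r3 <- r4,r1: IF@8 ID@9 stall=2 (RAW on I4.r1 (WB@11)) EX@12 MEM@13 WB@14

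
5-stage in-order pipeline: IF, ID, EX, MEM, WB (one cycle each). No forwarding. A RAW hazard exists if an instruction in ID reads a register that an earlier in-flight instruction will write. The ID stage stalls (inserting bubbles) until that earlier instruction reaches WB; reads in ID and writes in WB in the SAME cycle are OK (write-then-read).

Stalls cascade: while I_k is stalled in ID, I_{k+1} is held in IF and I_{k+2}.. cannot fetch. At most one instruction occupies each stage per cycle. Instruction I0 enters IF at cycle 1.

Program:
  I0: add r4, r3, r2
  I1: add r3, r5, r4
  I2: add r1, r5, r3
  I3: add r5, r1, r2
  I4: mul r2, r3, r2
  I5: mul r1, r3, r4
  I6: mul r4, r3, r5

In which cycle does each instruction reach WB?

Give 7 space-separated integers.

Answer: 5 8 11 14 15 16 17

Derivation:
I0 add r4 <- r3,r2: IF@1 ID@2 stall=0 (-) EX@3 MEM@4 WB@5
I1 add r3 <- r5,r4: IF@2 ID@3 stall=2 (RAW on I0.r4 (WB@5)) EX@6 MEM@7 WB@8
I2 add r1 <- r5,r3: IF@3 ID@6 stall=2 (RAW on I1.r3 (WB@8)) EX@9 MEM@10 WB@11
I3 add r5 <- r1,r2: IF@6 ID@9 stall=2 (RAW on I2.r1 (WB@11)) EX@12 MEM@13 WB@14
I4 mul r2 <- r3,r2: IF@9 ID@12 stall=0 (-) EX@13 MEM@14 WB@15
I5 mul r1 <- r3,r4: IF@12 ID@13 stall=0 (-) EX@14 MEM@15 WB@16
I6 mul r4 <- r3,r5: IF@13 ID@14 stall=0 (-) EX@15 MEM@16 WB@17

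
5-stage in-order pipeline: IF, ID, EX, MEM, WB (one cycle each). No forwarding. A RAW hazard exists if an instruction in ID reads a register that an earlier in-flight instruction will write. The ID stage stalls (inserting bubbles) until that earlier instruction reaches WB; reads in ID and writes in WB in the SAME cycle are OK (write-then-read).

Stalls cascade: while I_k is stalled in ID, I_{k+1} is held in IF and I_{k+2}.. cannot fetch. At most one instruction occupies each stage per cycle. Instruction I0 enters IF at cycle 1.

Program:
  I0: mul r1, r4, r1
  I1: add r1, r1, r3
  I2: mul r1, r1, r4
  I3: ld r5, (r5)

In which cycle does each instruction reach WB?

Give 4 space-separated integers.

Answer: 5 8 11 12

Derivation:
I0 mul r1 <- r4,r1: IF@1 ID@2 stall=0 (-) EX@3 MEM@4 WB@5
I1 add r1 <- r1,r3: IF@2 ID@3 stall=2 (RAW on I0.r1 (WB@5)) EX@6 MEM@7 WB@8
I2 mul r1 <- r1,r4: IF@3 ID@6 stall=2 (RAW on I1.r1 (WB@8)) EX@9 MEM@10 WB@11
I3 ld r5 <- r5: IF@6 ID@9 stall=0 (-) EX@10 MEM@11 WB@12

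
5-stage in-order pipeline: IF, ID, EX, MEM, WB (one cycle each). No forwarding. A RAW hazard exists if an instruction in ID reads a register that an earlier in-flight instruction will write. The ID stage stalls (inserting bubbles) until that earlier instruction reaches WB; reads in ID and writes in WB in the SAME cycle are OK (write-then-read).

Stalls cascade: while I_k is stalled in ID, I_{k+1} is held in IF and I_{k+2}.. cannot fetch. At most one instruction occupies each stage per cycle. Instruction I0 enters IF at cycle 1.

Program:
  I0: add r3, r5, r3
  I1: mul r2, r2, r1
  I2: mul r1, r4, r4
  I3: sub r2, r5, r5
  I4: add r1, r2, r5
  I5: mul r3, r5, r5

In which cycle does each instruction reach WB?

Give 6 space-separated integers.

Answer: 5 6 7 8 11 12

Derivation:
I0 add r3 <- r5,r3: IF@1 ID@2 stall=0 (-) EX@3 MEM@4 WB@5
I1 mul r2 <- r2,r1: IF@2 ID@3 stall=0 (-) EX@4 MEM@5 WB@6
I2 mul r1 <- r4,r4: IF@3 ID@4 stall=0 (-) EX@5 MEM@6 WB@7
I3 sub r2 <- r5,r5: IF@4 ID@5 stall=0 (-) EX@6 MEM@7 WB@8
I4 add r1 <- r2,r5: IF@5 ID@6 stall=2 (RAW on I3.r2 (WB@8)) EX@9 MEM@10 WB@11
I5 mul r3 <- r5,r5: IF@6 ID@9 stall=0 (-) EX@10 MEM@11 WB@12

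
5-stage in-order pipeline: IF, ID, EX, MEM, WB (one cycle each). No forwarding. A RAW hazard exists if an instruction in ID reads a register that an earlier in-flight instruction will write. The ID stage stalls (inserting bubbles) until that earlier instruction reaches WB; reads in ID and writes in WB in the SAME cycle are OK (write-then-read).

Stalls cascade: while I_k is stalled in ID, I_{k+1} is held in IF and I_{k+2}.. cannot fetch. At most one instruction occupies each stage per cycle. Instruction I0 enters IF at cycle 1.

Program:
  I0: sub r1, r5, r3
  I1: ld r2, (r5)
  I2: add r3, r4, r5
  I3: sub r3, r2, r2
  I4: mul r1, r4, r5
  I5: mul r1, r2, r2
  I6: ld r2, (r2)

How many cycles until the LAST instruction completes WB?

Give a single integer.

Answer: 12

Derivation:
I0 sub r1 <- r5,r3: IF@1 ID@2 stall=0 (-) EX@3 MEM@4 WB@5
I1 ld r2 <- r5: IF@2 ID@3 stall=0 (-) EX@4 MEM@5 WB@6
I2 add r3 <- r4,r5: IF@3 ID@4 stall=0 (-) EX@5 MEM@6 WB@7
I3 sub r3 <- r2,r2: IF@4 ID@5 stall=1 (RAW on I1.r2 (WB@6)) EX@7 MEM@8 WB@9
I4 mul r1 <- r4,r5: IF@5 ID@7 stall=0 (-) EX@8 MEM@9 WB@10
I5 mul r1 <- r2,r2: IF@7 ID@8 stall=0 (-) EX@9 MEM@10 WB@11
I6 ld r2 <- r2: IF@8 ID@9 stall=0 (-) EX@10 MEM@11 WB@12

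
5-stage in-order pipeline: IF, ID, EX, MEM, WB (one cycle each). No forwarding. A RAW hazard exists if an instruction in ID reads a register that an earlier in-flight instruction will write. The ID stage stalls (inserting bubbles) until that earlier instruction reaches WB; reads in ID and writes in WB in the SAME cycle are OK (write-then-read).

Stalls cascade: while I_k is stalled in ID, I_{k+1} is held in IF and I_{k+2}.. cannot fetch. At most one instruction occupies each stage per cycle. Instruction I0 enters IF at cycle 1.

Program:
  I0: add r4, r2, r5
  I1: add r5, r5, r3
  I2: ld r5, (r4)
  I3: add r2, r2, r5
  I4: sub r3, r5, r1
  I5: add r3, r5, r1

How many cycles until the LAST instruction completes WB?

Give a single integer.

I0 add r4 <- r2,r5: IF@1 ID@2 stall=0 (-) EX@3 MEM@4 WB@5
I1 add r5 <- r5,r3: IF@2 ID@3 stall=0 (-) EX@4 MEM@5 WB@6
I2 ld r5 <- r4: IF@3 ID@4 stall=1 (RAW on I0.r4 (WB@5)) EX@6 MEM@7 WB@8
I3 add r2 <- r2,r5: IF@4 ID@6 stall=2 (RAW on I2.r5 (WB@8)) EX@9 MEM@10 WB@11
I4 sub r3 <- r5,r1: IF@6 ID@9 stall=0 (-) EX@10 MEM@11 WB@12
I5 add r3 <- r5,r1: IF@9 ID@10 stall=0 (-) EX@11 MEM@12 WB@13

Answer: 13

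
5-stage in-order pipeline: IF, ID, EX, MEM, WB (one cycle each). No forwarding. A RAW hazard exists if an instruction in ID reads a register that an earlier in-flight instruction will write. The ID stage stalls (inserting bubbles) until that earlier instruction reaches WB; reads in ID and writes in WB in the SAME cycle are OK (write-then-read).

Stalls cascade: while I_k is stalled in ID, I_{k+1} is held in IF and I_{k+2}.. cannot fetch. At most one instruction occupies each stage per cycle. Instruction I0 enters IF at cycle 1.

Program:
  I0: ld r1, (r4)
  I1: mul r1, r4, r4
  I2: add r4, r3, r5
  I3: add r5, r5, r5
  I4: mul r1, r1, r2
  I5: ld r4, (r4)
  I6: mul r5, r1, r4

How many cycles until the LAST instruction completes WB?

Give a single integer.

Answer: 13

Derivation:
I0 ld r1 <- r4: IF@1 ID@2 stall=0 (-) EX@3 MEM@4 WB@5
I1 mul r1 <- r4,r4: IF@2 ID@3 stall=0 (-) EX@4 MEM@5 WB@6
I2 add r4 <- r3,r5: IF@3 ID@4 stall=0 (-) EX@5 MEM@6 WB@7
I3 add r5 <- r5,r5: IF@4 ID@5 stall=0 (-) EX@6 MEM@7 WB@8
I4 mul r1 <- r1,r2: IF@5 ID@6 stall=0 (-) EX@7 MEM@8 WB@9
I5 ld r4 <- r4: IF@6 ID@7 stall=0 (-) EX@8 MEM@9 WB@10
I6 mul r5 <- r1,r4: IF@7 ID@8 stall=2 (RAW on I5.r4 (WB@10)) EX@11 MEM@12 WB@13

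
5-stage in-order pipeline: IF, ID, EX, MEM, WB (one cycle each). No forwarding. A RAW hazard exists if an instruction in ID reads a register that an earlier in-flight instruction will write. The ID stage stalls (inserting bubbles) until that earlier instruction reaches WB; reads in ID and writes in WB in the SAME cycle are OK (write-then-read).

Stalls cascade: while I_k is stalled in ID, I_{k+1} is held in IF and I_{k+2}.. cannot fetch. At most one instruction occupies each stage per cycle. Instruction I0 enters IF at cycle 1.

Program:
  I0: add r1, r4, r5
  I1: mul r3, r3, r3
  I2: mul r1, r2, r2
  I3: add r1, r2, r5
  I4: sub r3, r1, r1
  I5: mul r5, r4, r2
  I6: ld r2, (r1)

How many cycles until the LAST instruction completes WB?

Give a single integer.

I0 add r1 <- r4,r5: IF@1 ID@2 stall=0 (-) EX@3 MEM@4 WB@5
I1 mul r3 <- r3,r3: IF@2 ID@3 stall=0 (-) EX@4 MEM@5 WB@6
I2 mul r1 <- r2,r2: IF@3 ID@4 stall=0 (-) EX@5 MEM@6 WB@7
I3 add r1 <- r2,r5: IF@4 ID@5 stall=0 (-) EX@6 MEM@7 WB@8
I4 sub r3 <- r1,r1: IF@5 ID@6 stall=2 (RAW on I3.r1 (WB@8)) EX@9 MEM@10 WB@11
I5 mul r5 <- r4,r2: IF@6 ID@9 stall=0 (-) EX@10 MEM@11 WB@12
I6 ld r2 <- r1: IF@9 ID@10 stall=0 (-) EX@11 MEM@12 WB@13

Answer: 13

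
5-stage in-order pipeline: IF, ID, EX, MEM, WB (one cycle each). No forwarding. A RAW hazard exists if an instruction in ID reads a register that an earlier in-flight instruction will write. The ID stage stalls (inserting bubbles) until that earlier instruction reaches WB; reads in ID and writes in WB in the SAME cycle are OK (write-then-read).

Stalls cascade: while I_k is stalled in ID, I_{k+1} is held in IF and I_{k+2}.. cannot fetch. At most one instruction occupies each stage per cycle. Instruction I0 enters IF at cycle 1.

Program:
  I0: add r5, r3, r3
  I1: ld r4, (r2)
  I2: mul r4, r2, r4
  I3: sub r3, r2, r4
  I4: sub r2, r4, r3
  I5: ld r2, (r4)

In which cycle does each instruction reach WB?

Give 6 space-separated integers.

I0 add r5 <- r3,r3: IF@1 ID@2 stall=0 (-) EX@3 MEM@4 WB@5
I1 ld r4 <- r2: IF@2 ID@3 stall=0 (-) EX@4 MEM@5 WB@6
I2 mul r4 <- r2,r4: IF@3 ID@4 stall=2 (RAW on I1.r4 (WB@6)) EX@7 MEM@8 WB@9
I3 sub r3 <- r2,r4: IF@4 ID@7 stall=2 (RAW on I2.r4 (WB@9)) EX@10 MEM@11 WB@12
I4 sub r2 <- r4,r3: IF@7 ID@10 stall=2 (RAW on I3.r3 (WB@12)) EX@13 MEM@14 WB@15
I5 ld r2 <- r4: IF@10 ID@13 stall=0 (-) EX@14 MEM@15 WB@16

Answer: 5 6 9 12 15 16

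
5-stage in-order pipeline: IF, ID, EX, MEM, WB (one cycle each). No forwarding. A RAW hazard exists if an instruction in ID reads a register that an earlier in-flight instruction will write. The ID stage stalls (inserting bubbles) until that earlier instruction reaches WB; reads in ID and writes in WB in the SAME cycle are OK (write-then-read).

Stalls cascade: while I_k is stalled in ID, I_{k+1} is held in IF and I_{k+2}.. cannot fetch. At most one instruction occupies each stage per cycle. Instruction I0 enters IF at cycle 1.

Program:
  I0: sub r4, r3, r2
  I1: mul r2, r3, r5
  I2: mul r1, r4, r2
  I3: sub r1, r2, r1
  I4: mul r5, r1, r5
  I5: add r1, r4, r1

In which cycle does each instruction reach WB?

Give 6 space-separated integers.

I0 sub r4 <- r3,r2: IF@1 ID@2 stall=0 (-) EX@3 MEM@4 WB@5
I1 mul r2 <- r3,r5: IF@2 ID@3 stall=0 (-) EX@4 MEM@5 WB@6
I2 mul r1 <- r4,r2: IF@3 ID@4 stall=2 (RAW on I1.r2 (WB@6)) EX@7 MEM@8 WB@9
I3 sub r1 <- r2,r1: IF@4 ID@7 stall=2 (RAW on I2.r1 (WB@9)) EX@10 MEM@11 WB@12
I4 mul r5 <- r1,r5: IF@7 ID@10 stall=2 (RAW on I3.r1 (WB@12)) EX@13 MEM@14 WB@15
I5 add r1 <- r4,r1: IF@10 ID@13 stall=0 (-) EX@14 MEM@15 WB@16

Answer: 5 6 9 12 15 16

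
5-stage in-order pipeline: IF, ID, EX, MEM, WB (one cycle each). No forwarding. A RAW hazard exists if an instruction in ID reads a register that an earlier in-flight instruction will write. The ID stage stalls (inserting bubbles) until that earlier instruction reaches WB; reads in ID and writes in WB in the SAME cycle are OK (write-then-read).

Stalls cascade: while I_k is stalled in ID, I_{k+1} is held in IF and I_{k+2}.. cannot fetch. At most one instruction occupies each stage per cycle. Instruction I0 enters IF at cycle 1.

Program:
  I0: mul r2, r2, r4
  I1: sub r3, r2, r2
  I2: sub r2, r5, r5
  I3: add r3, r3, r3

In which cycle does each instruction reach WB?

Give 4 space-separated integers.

Answer: 5 8 9 11

Derivation:
I0 mul r2 <- r2,r4: IF@1 ID@2 stall=0 (-) EX@3 MEM@4 WB@5
I1 sub r3 <- r2,r2: IF@2 ID@3 stall=2 (RAW on I0.r2 (WB@5)) EX@6 MEM@7 WB@8
I2 sub r2 <- r5,r5: IF@3 ID@6 stall=0 (-) EX@7 MEM@8 WB@9
I3 add r3 <- r3,r3: IF@6 ID@7 stall=1 (RAW on I1.r3 (WB@8)) EX@9 MEM@10 WB@11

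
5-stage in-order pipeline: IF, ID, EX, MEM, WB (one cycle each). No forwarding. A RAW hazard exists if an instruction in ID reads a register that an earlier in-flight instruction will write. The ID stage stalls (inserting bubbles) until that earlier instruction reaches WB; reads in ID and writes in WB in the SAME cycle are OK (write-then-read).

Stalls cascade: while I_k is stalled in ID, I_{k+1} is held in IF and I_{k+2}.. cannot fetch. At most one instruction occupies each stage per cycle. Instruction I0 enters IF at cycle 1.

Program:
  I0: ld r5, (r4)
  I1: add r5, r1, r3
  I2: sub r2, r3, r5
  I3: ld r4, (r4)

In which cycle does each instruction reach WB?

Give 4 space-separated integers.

Answer: 5 6 9 10

Derivation:
I0 ld r5 <- r4: IF@1 ID@2 stall=0 (-) EX@3 MEM@4 WB@5
I1 add r5 <- r1,r3: IF@2 ID@3 stall=0 (-) EX@4 MEM@5 WB@6
I2 sub r2 <- r3,r5: IF@3 ID@4 stall=2 (RAW on I1.r5 (WB@6)) EX@7 MEM@8 WB@9
I3 ld r4 <- r4: IF@4 ID@7 stall=0 (-) EX@8 MEM@9 WB@10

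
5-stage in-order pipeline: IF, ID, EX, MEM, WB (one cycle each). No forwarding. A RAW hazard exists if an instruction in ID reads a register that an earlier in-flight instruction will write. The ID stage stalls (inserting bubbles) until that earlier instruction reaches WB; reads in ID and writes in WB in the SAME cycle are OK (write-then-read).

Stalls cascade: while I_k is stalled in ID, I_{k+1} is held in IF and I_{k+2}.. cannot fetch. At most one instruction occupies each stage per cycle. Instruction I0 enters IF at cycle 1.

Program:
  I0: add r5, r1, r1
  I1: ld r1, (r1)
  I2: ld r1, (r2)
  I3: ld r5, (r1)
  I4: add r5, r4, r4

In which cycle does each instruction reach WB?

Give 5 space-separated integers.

Answer: 5 6 7 10 11

Derivation:
I0 add r5 <- r1,r1: IF@1 ID@2 stall=0 (-) EX@3 MEM@4 WB@5
I1 ld r1 <- r1: IF@2 ID@3 stall=0 (-) EX@4 MEM@5 WB@6
I2 ld r1 <- r2: IF@3 ID@4 stall=0 (-) EX@5 MEM@6 WB@7
I3 ld r5 <- r1: IF@4 ID@5 stall=2 (RAW on I2.r1 (WB@7)) EX@8 MEM@9 WB@10
I4 add r5 <- r4,r4: IF@5 ID@8 stall=0 (-) EX@9 MEM@10 WB@11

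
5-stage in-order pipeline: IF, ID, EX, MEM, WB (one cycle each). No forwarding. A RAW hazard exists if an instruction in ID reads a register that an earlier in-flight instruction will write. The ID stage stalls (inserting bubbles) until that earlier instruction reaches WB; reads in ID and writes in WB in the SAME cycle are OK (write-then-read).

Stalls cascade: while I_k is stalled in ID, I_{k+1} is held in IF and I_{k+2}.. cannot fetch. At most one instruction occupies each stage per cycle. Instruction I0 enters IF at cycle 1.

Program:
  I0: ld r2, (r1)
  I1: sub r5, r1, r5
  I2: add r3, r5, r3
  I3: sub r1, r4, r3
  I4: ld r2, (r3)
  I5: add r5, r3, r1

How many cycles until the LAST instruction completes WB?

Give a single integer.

I0 ld r2 <- r1: IF@1 ID@2 stall=0 (-) EX@3 MEM@4 WB@5
I1 sub r5 <- r1,r5: IF@2 ID@3 stall=0 (-) EX@4 MEM@5 WB@6
I2 add r3 <- r5,r3: IF@3 ID@4 stall=2 (RAW on I1.r5 (WB@6)) EX@7 MEM@8 WB@9
I3 sub r1 <- r4,r3: IF@4 ID@7 stall=2 (RAW on I2.r3 (WB@9)) EX@10 MEM@11 WB@12
I4 ld r2 <- r3: IF@7 ID@10 stall=0 (-) EX@11 MEM@12 WB@13
I5 add r5 <- r3,r1: IF@10 ID@11 stall=1 (RAW on I3.r1 (WB@12)) EX@13 MEM@14 WB@15

Answer: 15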